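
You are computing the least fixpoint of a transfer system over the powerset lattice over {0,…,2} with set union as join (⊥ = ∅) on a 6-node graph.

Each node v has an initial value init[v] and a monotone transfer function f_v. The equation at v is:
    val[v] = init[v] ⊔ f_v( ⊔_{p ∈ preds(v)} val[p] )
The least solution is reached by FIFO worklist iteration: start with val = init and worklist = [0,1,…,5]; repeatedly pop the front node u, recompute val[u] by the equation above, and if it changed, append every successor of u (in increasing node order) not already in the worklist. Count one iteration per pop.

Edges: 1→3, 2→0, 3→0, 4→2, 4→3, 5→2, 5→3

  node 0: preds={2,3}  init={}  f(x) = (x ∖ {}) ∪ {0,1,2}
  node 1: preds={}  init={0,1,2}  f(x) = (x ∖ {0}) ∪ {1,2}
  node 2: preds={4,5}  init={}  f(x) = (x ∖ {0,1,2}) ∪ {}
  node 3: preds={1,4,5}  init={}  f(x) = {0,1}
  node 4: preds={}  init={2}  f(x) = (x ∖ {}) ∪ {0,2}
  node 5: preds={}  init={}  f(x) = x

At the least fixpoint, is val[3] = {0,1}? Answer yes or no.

Trace (9 dequeues):
  [1] u=0 | in {} | out {0,1,2} | prev {} | push {}
  [2] u=1 | in {} | out {0,1,2} | ==
  [3] u=2 | in {2} | out {} | ==
  [4] u=3 | in {0,1,2} | out {0,1} | prev {} | push {0}
  [5] u=4 | in {} | out {0,2} | prev {2} | push {2,3}
  [6] u=5 | in {} | out {} | ==
  [7] u=0 | in {0,1} | out {0,1,2} | ==
  [8] u=2 | in {0,2} | out {} | ==
  [9] u=3 | in {0,1,2} | out {0,1} | ==

Converged values:
  [0] {0,1,2}
  [1] {0,1,2}
  [2] {}
  [3] {0,1}
  [4] {0,2}
  [5] {}

yes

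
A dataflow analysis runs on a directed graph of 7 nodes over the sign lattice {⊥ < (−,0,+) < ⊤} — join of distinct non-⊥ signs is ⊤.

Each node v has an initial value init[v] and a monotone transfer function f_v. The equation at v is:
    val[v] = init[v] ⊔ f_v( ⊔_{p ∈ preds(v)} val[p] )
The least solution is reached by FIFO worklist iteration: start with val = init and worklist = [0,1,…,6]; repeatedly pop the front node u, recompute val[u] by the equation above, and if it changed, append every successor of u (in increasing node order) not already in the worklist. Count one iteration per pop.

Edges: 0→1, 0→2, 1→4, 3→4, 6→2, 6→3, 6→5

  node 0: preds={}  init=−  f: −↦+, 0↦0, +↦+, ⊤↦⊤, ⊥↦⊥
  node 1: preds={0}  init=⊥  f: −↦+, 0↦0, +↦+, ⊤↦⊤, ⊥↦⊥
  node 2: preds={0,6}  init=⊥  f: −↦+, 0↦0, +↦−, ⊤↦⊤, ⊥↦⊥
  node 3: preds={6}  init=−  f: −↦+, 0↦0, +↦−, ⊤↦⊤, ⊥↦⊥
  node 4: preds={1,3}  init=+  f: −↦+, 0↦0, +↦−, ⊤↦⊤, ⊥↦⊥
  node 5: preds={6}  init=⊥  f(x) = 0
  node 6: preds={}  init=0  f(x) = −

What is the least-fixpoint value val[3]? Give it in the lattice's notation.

⊤

Worklist (10 pops):
  #1 pop 0: in=⊥ → − (no change)
  #2 pop 1: in=− → + (was ⊥); enqueue []
  #3 pop 2: in=⊤ → ⊤ (was ⊥); enqueue []
  #4 pop 3: in=0 → ⊤ (was −); enqueue []
  #5 pop 4: in=⊤ → ⊤ (was +); enqueue []
  #6 pop 5: in=0 → 0 (was ⊥); enqueue []
  #7 pop 6: in=⊥ → ⊤ (was 0); enqueue [2,3,5]
  #8 pop 2: in=⊤ → ⊤ (no change)
  #9 pop 3: in=⊤ → ⊤ (no change)
  #10 pop 5: in=⊤ → 0 (no change)

Fixpoint:
  val[0] = −
  val[1] = +
  val[2] = ⊤
  val[3] = ⊤
  val[4] = ⊤
  val[5] = 0
  val[6] = ⊤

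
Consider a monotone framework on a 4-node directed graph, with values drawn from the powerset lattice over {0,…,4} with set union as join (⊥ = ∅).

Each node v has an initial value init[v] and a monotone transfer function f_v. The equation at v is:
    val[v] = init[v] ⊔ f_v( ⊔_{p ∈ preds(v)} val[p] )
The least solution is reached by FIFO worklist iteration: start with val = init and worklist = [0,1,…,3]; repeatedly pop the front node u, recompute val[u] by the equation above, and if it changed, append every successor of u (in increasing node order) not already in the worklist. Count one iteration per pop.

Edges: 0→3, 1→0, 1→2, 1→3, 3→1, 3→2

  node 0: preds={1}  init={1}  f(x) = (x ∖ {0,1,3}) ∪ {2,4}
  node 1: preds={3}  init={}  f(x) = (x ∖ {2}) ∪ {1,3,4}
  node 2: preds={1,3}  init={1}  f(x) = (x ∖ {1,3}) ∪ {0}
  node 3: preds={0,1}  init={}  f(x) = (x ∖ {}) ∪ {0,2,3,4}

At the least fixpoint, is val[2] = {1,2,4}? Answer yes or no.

Worklist (9 pops):
  #1 pop 0: in={} → {1,2,4} (was {1}); enqueue []
  #2 pop 1: in={} → {1,3,4} (was {}); enqueue [0]
  #3 pop 2: in={1,3,4} → {0,1,4} (was {1}); enqueue []
  #4 pop 3: in={1,2,3,4} → {0,1,2,3,4} (was {}); enqueue [1,2]
  #5 pop 0: in={1,3,4} → {1,2,4} (no change)
  #6 pop 1: in={0,1,2,3,4} → {0,1,3,4} (was {1,3,4}); enqueue [0,3]
  #7 pop 2: in={0,1,2,3,4} → {0,1,2,4} (was {0,1,4}); enqueue []
  #8 pop 0: in={0,1,3,4} → {1,2,4} (no change)
  #9 pop 3: in={0,1,2,3,4} → {0,1,2,3,4} (no change)

Fixpoint:
  val[0] = {1,2,4}
  val[1] = {0,1,3,4}
  val[2] = {0,1,2,4}
  val[3] = {0,1,2,3,4}

no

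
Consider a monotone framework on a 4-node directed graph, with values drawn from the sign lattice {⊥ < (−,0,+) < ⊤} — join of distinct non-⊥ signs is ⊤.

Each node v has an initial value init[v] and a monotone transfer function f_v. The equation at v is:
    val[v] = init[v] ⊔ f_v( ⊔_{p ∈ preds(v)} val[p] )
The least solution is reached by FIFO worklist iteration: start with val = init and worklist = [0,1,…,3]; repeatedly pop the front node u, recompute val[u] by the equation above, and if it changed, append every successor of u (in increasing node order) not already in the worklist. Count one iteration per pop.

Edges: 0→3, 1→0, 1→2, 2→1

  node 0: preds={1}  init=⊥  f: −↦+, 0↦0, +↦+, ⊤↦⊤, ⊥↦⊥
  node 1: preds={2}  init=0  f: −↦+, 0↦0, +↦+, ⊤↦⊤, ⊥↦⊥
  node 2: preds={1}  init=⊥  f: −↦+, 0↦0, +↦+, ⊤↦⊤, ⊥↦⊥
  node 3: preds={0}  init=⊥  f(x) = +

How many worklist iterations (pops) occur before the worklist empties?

5

Trace (5 dequeues):
  [1] u=0 | in 0 | out 0 | prev ⊥ | push {}
  [2] u=1 | in ⊥ | out 0 | ==
  [3] u=2 | in 0 | out 0 | prev ⊥ | push {1}
  [4] u=3 | in 0 | out + | prev ⊥ | push {}
  [5] u=1 | in 0 | out 0 | ==

Converged values:
  [0] 0
  [1] 0
  [2] 0
  [3] +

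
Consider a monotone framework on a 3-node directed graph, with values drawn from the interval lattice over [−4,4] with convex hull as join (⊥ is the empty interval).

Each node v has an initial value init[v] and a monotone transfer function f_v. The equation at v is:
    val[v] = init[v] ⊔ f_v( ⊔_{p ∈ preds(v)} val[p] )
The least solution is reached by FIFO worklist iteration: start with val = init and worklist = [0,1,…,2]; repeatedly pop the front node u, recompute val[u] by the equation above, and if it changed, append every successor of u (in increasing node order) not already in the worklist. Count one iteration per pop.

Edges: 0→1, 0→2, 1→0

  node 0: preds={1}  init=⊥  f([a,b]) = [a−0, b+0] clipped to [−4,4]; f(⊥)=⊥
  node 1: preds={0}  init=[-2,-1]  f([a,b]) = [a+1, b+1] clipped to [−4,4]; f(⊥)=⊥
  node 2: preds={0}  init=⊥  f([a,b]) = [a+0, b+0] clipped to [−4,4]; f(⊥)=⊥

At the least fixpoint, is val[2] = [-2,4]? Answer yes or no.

yes

Iteration log — 18 steps:
  step 1. node 0  ⊔preds=[-2,-1]  new=[-2,-1]  old=⊥  +wl: 
  step 2. node 1  ⊔preds=[-2,-1]  new=[-2,0]  old=[-2,-1]  +wl: 0
  step 3. node 2  ⊔preds=[-2,-1]  new=[-2,-1]  old=⊥  +wl: 
  step 4. node 0  ⊔preds=[-2,0]  new=[-2,0]  old=[-2,-1]  +wl: 1,2
  step 5. node 1  ⊔preds=[-2,0]  new=[-2,1]  old=[-2,0]  +wl: 0
  step 6. node 2  ⊔preds=[-2,0]  new=[-2,0]  old=[-2,-1]  +wl: 
  step 7. node 0  ⊔preds=[-2,1]  new=[-2,1]  old=[-2,0]  +wl: 1,2
  step 8. node 1  ⊔preds=[-2,1]  new=[-2,2]  old=[-2,1]  +wl: 0
  step 9. node 2  ⊔preds=[-2,1]  new=[-2,1]  old=[-2,0]  +wl: 
  step 10. node 0  ⊔preds=[-2,2]  new=[-2,2]  old=[-2,1]  +wl: 1,2
  step 11. node 1  ⊔preds=[-2,2]  new=[-2,3]  old=[-2,2]  +wl: 0
  step 12. node 2  ⊔preds=[-2,2]  new=[-2,2]  old=[-2,1]  +wl: 
  step 13. node 0  ⊔preds=[-2,3]  new=[-2,3]  old=[-2,2]  +wl: 1,2
  step 14. node 1  ⊔preds=[-2,3]  new=[-2,4]  old=[-2,3]  +wl: 0
  step 15. node 2  ⊔preds=[-2,3]  new=[-2,3]  old=[-2,2]  +wl: 
  step 16. node 0  ⊔preds=[-2,4]  new=[-2,4]  old=[-2,3]  +wl: 1,2
  step 17. node 1  ⊔preds=[-2,4]  new=[-2,4]  stable
  step 18. node 2  ⊔preds=[-2,4]  new=[-2,4]  old=[-2,3]  +wl: 

Least fixpoint reached:
  node 0: [-2,4]
  node 1: [-2,4]
  node 2: [-2,4]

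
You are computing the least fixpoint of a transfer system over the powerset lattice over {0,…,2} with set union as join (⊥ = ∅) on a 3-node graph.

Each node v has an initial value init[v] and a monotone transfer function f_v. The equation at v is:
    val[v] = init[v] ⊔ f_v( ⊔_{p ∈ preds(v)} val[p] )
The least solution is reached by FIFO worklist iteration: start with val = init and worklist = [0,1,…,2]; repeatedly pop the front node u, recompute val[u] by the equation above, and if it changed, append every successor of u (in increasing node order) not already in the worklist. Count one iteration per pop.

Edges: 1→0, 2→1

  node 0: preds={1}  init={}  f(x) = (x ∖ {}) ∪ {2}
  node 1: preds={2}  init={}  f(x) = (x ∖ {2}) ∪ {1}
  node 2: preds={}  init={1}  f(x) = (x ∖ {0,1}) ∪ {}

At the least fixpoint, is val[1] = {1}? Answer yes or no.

Iteration log — 4 steps:
  step 1. node 0  ⊔preds={}  new={2}  old={}  +wl: 
  step 2. node 1  ⊔preds={1}  new={1}  old={}  +wl: 0
  step 3. node 2  ⊔preds={}  new={1}  stable
  step 4. node 0  ⊔preds={1}  new={1,2}  old={2}  +wl: 

Least fixpoint reached:
  node 0: {1,2}
  node 1: {1}
  node 2: {1}

yes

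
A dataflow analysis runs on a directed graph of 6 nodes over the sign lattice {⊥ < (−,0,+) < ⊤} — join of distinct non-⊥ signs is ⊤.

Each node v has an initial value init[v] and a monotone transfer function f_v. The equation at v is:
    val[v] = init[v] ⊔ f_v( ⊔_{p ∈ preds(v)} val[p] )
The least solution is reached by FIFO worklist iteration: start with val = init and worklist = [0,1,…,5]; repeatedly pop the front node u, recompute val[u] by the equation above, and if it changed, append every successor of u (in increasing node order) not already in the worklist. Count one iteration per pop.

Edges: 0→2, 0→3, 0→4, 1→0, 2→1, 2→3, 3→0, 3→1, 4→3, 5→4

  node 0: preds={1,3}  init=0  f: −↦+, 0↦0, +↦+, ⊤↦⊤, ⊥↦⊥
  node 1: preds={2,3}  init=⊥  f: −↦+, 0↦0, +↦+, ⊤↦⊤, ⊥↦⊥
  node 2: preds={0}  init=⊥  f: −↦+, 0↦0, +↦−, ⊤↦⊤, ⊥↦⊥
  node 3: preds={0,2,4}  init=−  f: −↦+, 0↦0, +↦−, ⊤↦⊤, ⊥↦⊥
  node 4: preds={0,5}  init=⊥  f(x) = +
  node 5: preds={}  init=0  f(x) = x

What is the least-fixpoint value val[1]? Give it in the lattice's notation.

Worklist (10 pops):
  #1 pop 0: in=− → ⊤ (was 0); enqueue []
  #2 pop 1: in=− → + (was ⊥); enqueue [0]
  #3 pop 2: in=⊤ → ⊤ (was ⊥); enqueue [1]
  #4 pop 3: in=⊤ → ⊤ (was −); enqueue []
  #5 pop 4: in=⊤ → + (was ⊥); enqueue [3]
  #6 pop 5: in=⊥ → 0 (no change)
  #7 pop 0: in=⊤ → ⊤ (no change)
  #8 pop 1: in=⊤ → ⊤ (was +); enqueue [0]
  #9 pop 3: in=⊤ → ⊤ (no change)
  #10 pop 0: in=⊤ → ⊤ (no change)

Fixpoint:
  val[0] = ⊤
  val[1] = ⊤
  val[2] = ⊤
  val[3] = ⊤
  val[4] = +
  val[5] = 0

⊤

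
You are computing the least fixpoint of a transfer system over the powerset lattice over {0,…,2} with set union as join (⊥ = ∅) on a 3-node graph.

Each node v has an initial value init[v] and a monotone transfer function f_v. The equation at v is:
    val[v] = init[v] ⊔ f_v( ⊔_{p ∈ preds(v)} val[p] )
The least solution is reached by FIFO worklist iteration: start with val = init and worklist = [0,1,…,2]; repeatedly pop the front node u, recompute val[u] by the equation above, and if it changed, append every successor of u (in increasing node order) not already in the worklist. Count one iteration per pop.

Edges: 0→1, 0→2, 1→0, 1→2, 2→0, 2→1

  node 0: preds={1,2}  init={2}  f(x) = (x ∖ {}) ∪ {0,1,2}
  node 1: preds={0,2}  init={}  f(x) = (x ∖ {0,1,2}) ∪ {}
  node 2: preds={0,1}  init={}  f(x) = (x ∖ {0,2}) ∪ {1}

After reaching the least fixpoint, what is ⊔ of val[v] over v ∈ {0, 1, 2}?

Worklist (5 pops):
  #1 pop 0: in={} → {0,1,2} (was {2}); enqueue []
  #2 pop 1: in={0,1,2} → {} (no change)
  #3 pop 2: in={0,1,2} → {1} (was {}); enqueue [0,1]
  #4 pop 0: in={1} → {0,1,2} (no change)
  #5 pop 1: in={0,1,2} → {} (no change)

Fixpoint:
  val[0] = {0,1,2}
  val[1] = {}
  val[2] = {1}

{0,1,2}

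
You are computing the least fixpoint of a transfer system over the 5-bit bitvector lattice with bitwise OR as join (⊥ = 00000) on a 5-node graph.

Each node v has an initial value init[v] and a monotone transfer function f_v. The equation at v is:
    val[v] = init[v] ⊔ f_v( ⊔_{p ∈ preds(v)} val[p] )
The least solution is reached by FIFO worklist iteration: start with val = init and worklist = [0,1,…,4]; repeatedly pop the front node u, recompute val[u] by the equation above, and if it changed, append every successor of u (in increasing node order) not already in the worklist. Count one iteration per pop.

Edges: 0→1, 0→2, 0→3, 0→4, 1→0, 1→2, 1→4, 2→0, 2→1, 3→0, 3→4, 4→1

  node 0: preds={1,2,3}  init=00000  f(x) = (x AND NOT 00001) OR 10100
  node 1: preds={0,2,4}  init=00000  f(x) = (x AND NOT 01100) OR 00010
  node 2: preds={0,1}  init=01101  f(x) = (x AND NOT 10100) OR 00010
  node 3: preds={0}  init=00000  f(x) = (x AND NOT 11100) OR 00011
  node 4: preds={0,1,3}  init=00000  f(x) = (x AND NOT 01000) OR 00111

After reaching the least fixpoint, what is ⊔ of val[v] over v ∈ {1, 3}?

Trace (10 dequeues):
  [1] u=0 | in 01101 | out 11100 | prev 00000 | push {}
  [2] u=1 | in 11101 | out 10011 | prev 00000 | push {0}
  [3] u=2 | in 11111 | out 01111 | prev 01101 | push {1}
  [4] u=3 | in 11100 | out 00011 | prev 00000 | push {}
  [5] u=4 | in 11111 | out 10111 | prev 00000 | push {}
  [6] u=0 | in 11111 | out 11110 | prev 11100 | push {2,3,4}
  [7] u=1 | in 11111 | out 10011 | ==
  [8] u=2 | in 11111 | out 01111 | ==
  [9] u=3 | in 11110 | out 00011 | ==
  [10] u=4 | in 11111 | out 10111 | ==

Converged values:
  [0] 11110
  [1] 10011
  [2] 01111
  [3] 00011
  [4] 10111

10011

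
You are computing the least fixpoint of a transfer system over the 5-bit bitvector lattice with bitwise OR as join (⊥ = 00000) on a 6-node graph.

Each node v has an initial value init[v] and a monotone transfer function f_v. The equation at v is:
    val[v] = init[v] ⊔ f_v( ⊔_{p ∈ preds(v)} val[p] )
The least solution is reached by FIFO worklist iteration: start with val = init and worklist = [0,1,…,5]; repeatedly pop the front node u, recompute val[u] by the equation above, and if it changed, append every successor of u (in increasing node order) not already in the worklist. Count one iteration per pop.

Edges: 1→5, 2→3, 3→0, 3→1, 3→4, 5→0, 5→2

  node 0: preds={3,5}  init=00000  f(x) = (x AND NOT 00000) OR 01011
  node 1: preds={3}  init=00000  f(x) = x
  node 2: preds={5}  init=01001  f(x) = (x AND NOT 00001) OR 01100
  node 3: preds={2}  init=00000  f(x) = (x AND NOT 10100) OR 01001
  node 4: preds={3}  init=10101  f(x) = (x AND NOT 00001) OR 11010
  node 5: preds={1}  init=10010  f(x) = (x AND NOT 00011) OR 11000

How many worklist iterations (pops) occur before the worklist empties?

Trace (10 dequeues):
  [1] u=0 | in 10010 | out 11011 | prev 00000 | push {}
  [2] u=1 | in 00000 | out 00000 | ==
  [3] u=2 | in 10010 | out 11111 | prev 01001 | push {}
  [4] u=3 | in 11111 | out 01011 | prev 00000 | push {0,1}
  [5] u=4 | in 01011 | out 11111 | prev 10101 | push {}
  [6] u=5 | in 00000 | out 11010 | prev 10010 | push {2}
  [7] u=0 | in 11011 | out 11011 | ==
  [8] u=1 | in 01011 | out 01011 | prev 00000 | push {5}
  [9] u=2 | in 11010 | out 11111 | ==
  [10] u=5 | in 01011 | out 11010 | ==

Converged values:
  [0] 11011
  [1] 01011
  [2] 11111
  [3] 01011
  [4] 11111
  [5] 11010

10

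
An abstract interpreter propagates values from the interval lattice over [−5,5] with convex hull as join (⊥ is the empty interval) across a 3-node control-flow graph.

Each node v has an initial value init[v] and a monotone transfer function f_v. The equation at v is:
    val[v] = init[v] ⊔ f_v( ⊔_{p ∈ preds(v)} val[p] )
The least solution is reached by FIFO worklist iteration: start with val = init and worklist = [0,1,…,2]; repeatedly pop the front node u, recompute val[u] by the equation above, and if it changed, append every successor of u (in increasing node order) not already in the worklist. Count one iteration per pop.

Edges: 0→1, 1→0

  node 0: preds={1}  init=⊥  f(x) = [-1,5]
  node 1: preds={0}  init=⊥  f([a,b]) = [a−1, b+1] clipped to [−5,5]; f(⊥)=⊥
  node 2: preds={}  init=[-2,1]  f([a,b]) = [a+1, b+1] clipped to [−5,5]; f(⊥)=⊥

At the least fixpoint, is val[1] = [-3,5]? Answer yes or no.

Iteration log — 4 steps:
  step 1. node 0  ⊔preds=⊥  new=[-1,5]  old=⊥  +wl: 
  step 2. node 1  ⊔preds=[-1,5]  new=[-2,5]  old=⊥  +wl: 0
  step 3. node 2  ⊔preds=⊥  new=[-2,1]  stable
  step 4. node 0  ⊔preds=[-2,5]  new=[-1,5]  stable

Least fixpoint reached:
  node 0: [-1,5]
  node 1: [-2,5]
  node 2: [-2,1]

no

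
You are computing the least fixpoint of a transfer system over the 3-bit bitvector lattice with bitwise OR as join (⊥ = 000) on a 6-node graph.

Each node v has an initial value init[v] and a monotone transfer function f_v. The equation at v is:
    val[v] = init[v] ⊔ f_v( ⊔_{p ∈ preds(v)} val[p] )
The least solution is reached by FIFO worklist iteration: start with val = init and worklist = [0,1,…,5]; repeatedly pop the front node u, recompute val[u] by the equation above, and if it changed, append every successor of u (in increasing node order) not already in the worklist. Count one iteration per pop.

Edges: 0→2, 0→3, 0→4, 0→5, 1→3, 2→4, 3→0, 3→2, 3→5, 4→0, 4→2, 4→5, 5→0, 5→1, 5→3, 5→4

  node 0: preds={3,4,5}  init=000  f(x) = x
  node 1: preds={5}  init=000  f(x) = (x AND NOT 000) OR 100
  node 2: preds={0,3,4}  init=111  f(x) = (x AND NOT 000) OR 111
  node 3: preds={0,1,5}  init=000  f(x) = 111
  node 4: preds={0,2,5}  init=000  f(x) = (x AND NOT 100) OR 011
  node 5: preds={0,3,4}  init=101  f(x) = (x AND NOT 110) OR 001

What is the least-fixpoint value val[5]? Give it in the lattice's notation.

101

Iteration log — 11 steps:
  step 1. node 0  ⊔preds=101  new=101  old=000  +wl: 
  step 2. node 1  ⊔preds=101  new=101  old=000  +wl: 
  step 3. node 2  ⊔preds=101  new=111  stable
  step 4. node 3  ⊔preds=101  new=111  old=000  +wl: 0,2
  step 5. node 4  ⊔preds=111  new=011  old=000  +wl: 
  step 6. node 5  ⊔preds=111  new=101  stable
  step 7. node 0  ⊔preds=111  new=111  old=101  +wl: 3,4,5
  step 8. node 2  ⊔preds=111  new=111  stable
  step 9. node 3  ⊔preds=111  new=111  stable
  step 10. node 4  ⊔preds=111  new=011  stable
  step 11. node 5  ⊔preds=111  new=101  stable

Least fixpoint reached:
  node 0: 111
  node 1: 101
  node 2: 111
  node 3: 111
  node 4: 011
  node 5: 101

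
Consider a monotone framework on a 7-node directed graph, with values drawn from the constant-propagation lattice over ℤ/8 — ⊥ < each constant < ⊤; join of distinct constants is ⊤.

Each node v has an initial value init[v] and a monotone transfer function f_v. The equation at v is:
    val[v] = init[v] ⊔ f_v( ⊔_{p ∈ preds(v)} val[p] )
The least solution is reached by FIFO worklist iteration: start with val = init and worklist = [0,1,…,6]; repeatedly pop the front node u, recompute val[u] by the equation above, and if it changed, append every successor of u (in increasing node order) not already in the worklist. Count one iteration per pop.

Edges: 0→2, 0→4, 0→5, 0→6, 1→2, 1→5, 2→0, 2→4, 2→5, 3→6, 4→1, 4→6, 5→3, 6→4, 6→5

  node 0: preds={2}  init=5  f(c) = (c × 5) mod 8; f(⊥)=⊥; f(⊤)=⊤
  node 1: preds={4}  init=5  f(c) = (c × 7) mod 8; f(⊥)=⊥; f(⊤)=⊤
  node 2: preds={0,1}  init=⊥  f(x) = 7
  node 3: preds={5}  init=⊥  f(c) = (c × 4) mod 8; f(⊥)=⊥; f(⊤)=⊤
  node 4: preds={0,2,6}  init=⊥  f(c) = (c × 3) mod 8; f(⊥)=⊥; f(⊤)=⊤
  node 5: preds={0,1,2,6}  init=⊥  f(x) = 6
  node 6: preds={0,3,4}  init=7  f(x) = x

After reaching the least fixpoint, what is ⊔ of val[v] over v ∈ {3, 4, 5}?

Worklist (14 pops):
  #1 pop 0: in=⊥ → 5 (no change)
  #2 pop 1: in=⊥ → 5 (no change)
  #3 pop 2: in=5 → 7 (was ⊥); enqueue [0]
  #4 pop 3: in=⊥ → ⊥ (no change)
  #5 pop 4: in=⊤ → ⊤ (was ⊥); enqueue [1]
  #6 pop 5: in=⊤ → 6 (was ⊥); enqueue [3]
  #7 pop 6: in=⊤ → ⊤ (was 7); enqueue [4,5]
  #8 pop 0: in=7 → ⊤ (was 5); enqueue [2,6]
  #9 pop 1: in=⊤ → ⊤ (was 5); enqueue []
  #10 pop 3: in=6 → 0 (was ⊥); enqueue []
  #11 pop 4: in=⊤ → ⊤ (no change)
  #12 pop 5: in=⊤ → 6 (no change)
  #13 pop 2: in=⊤ → 7 (no change)
  #14 pop 6: in=⊤ → ⊤ (no change)

Fixpoint:
  val[0] = ⊤
  val[1] = ⊤
  val[2] = 7
  val[3] = 0
  val[4] = ⊤
  val[5] = 6
  val[6] = ⊤

⊤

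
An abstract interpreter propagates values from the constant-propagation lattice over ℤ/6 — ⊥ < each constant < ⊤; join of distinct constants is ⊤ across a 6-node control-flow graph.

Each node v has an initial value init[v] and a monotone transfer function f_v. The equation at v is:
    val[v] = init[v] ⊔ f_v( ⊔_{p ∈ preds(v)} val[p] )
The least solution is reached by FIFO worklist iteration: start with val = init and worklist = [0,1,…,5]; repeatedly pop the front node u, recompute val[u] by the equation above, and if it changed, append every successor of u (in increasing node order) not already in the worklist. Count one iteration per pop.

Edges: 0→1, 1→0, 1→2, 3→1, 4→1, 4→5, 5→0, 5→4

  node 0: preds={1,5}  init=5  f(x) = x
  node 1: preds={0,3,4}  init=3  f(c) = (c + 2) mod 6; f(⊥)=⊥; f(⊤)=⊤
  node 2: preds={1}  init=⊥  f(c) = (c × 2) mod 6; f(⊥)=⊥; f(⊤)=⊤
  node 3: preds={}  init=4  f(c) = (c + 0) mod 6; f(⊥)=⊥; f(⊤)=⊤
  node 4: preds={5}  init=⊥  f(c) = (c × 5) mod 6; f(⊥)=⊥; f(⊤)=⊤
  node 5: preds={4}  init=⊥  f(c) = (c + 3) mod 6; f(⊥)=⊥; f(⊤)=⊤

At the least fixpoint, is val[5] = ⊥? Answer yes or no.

Worklist (7 pops):
  #1 pop 0: in=3 → ⊤ (was 5); enqueue []
  #2 pop 1: in=⊤ → ⊤ (was 3); enqueue [0]
  #3 pop 2: in=⊤ → ⊤ (was ⊥); enqueue []
  #4 pop 3: in=⊥ → 4 (no change)
  #5 pop 4: in=⊥ → ⊥ (no change)
  #6 pop 5: in=⊥ → ⊥ (no change)
  #7 pop 0: in=⊤ → ⊤ (no change)

Fixpoint:
  val[0] = ⊤
  val[1] = ⊤
  val[2] = ⊤
  val[3] = 4
  val[4] = ⊥
  val[5] = ⊥

yes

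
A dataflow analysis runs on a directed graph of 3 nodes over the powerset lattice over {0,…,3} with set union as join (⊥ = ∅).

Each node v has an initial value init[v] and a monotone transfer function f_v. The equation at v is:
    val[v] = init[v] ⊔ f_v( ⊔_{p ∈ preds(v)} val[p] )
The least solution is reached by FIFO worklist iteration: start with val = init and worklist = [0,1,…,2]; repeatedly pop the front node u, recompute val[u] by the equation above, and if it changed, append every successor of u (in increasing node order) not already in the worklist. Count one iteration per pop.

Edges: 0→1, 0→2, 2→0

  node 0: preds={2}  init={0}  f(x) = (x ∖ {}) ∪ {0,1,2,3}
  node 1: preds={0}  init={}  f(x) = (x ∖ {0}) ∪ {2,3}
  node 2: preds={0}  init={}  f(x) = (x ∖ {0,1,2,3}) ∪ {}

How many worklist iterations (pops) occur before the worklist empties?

3

Trace (3 dequeues):
  [1] u=0 | in {} | out {0,1,2,3} | prev {0} | push {}
  [2] u=1 | in {0,1,2,3} | out {1,2,3} | prev {} | push {}
  [3] u=2 | in {0,1,2,3} | out {} | ==

Converged values:
  [0] {0,1,2,3}
  [1] {1,2,3}
  [2] {}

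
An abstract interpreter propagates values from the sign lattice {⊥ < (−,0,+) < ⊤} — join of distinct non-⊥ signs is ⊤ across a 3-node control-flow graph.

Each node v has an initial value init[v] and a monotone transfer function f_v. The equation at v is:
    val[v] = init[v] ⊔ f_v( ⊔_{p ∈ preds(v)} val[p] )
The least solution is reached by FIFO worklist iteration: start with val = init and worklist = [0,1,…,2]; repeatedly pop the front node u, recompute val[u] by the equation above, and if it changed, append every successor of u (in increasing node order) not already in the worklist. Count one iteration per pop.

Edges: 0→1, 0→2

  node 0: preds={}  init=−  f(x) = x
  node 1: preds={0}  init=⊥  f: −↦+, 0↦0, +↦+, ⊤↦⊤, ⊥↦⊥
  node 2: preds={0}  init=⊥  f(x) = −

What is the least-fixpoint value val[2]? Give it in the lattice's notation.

−

Iteration log — 3 steps:
  step 1. node 0  ⊔preds=⊥  new=−  stable
  step 2. node 1  ⊔preds=−  new=+  old=⊥  +wl: 
  step 3. node 2  ⊔preds=−  new=−  old=⊥  +wl: 

Least fixpoint reached:
  node 0: −
  node 1: +
  node 2: −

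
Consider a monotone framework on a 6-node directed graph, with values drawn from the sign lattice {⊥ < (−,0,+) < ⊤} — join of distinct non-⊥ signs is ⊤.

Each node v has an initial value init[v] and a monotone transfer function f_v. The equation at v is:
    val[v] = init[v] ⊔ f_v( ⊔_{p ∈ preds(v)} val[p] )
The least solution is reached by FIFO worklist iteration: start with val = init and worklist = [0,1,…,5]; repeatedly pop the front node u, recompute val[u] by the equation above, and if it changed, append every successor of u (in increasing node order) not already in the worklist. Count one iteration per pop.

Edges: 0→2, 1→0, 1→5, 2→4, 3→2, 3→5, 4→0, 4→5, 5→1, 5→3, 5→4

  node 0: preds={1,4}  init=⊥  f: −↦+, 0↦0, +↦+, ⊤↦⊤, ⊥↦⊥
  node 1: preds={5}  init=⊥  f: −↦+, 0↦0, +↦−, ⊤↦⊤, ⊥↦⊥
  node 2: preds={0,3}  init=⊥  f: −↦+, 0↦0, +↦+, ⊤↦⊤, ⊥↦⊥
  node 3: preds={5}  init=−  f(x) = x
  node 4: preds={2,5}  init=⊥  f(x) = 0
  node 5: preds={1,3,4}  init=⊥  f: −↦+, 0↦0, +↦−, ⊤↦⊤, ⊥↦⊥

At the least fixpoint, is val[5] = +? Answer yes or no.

Worklist (15 pops):
  #1 pop 0: in=⊥ → ⊥ (no change)
  #2 pop 1: in=⊥ → ⊥ (no change)
  #3 pop 2: in=− → + (was ⊥); enqueue []
  #4 pop 3: in=⊥ → − (no change)
  #5 pop 4: in=+ → 0 (was ⊥); enqueue [0]
  #6 pop 5: in=⊤ → ⊤ (was ⊥); enqueue [1,3,4]
  #7 pop 0: in=0 → 0 (was ⊥); enqueue [2]
  #8 pop 1: in=⊤ → ⊤ (was ⊥); enqueue [0,5]
  #9 pop 3: in=⊤ → ⊤ (was −); enqueue []
  #10 pop 4: in=⊤ → 0 (no change)
  #11 pop 2: in=⊤ → ⊤ (was +); enqueue [4]
  #12 pop 0: in=⊤ → ⊤ (was 0); enqueue [2]
  #13 pop 5: in=⊤ → ⊤ (no change)
  #14 pop 4: in=⊤ → 0 (no change)
  #15 pop 2: in=⊤ → ⊤ (no change)

Fixpoint:
  val[0] = ⊤
  val[1] = ⊤
  val[2] = ⊤
  val[3] = ⊤
  val[4] = 0
  val[5] = ⊤

no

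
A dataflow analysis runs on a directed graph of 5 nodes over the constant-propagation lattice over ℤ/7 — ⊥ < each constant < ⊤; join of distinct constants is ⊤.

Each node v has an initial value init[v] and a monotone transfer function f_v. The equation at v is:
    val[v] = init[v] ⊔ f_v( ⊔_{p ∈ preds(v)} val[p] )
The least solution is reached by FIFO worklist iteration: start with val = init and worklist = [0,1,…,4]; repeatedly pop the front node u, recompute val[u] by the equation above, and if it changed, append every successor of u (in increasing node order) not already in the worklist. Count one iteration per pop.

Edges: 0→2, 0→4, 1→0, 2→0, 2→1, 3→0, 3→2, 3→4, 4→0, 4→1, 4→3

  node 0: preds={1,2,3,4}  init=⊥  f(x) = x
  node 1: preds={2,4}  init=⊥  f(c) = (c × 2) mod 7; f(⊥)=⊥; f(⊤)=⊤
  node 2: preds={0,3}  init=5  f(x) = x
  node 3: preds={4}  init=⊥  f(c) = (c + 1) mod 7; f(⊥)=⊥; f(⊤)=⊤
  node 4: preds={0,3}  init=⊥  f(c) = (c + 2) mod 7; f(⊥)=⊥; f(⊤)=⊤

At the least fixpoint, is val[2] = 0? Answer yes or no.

no

Trace (16 dequeues):
  [1] u=0 | in 5 | out 5 | prev ⊥ | push {}
  [2] u=1 | in 5 | out 3 | prev ⊥ | push {0}
  [3] u=2 | in 5 | out 5 | ==
  [4] u=3 | in ⊥ | out ⊥ | ==
  [5] u=4 | in 5 | out 0 | prev ⊥ | push {1,3}
  [6] u=0 | in ⊤ | out ⊤ | prev 5 | push {2,4}
  [7] u=1 | in ⊤ | out ⊤ | prev 3 | push {0}
  [8] u=3 | in 0 | out 1 | prev ⊥ | push {}
  [9] u=2 | in ⊤ | out ⊤ | prev 5 | push {1}
  [10] u=4 | in ⊤ | out ⊤ | prev 0 | push {3}
  [11] u=0 | in ⊤ | out ⊤ | ==
  [12] u=1 | in ⊤ | out ⊤ | ==
  [13] u=3 | in ⊤ | out ⊤ | prev 1 | push {0,2,4}
  [14] u=0 | in ⊤ | out ⊤ | ==
  [15] u=2 | in ⊤ | out ⊤ | ==
  [16] u=4 | in ⊤ | out ⊤ | ==

Converged values:
  [0] ⊤
  [1] ⊤
  [2] ⊤
  [3] ⊤
  [4] ⊤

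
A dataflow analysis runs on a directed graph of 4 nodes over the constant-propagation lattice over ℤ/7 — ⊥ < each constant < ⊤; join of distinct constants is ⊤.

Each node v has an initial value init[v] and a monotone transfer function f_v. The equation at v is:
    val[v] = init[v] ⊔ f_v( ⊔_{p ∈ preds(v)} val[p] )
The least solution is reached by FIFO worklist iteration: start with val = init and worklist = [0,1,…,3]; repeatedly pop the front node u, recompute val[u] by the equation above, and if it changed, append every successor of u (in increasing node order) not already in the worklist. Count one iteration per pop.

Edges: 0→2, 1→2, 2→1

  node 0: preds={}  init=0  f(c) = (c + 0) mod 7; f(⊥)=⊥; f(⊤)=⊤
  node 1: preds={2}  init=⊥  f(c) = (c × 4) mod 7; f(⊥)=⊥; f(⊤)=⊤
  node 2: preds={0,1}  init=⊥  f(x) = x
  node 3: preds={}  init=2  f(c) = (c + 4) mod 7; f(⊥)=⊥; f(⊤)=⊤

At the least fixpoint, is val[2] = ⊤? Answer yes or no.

Worklist (6 pops):
  #1 pop 0: in=⊥ → 0 (no change)
  #2 pop 1: in=⊥ → ⊥ (no change)
  #3 pop 2: in=0 → 0 (was ⊥); enqueue [1]
  #4 pop 3: in=⊥ → 2 (no change)
  #5 pop 1: in=0 → 0 (was ⊥); enqueue [2]
  #6 pop 2: in=0 → 0 (no change)

Fixpoint:
  val[0] = 0
  val[1] = 0
  val[2] = 0
  val[3] = 2

no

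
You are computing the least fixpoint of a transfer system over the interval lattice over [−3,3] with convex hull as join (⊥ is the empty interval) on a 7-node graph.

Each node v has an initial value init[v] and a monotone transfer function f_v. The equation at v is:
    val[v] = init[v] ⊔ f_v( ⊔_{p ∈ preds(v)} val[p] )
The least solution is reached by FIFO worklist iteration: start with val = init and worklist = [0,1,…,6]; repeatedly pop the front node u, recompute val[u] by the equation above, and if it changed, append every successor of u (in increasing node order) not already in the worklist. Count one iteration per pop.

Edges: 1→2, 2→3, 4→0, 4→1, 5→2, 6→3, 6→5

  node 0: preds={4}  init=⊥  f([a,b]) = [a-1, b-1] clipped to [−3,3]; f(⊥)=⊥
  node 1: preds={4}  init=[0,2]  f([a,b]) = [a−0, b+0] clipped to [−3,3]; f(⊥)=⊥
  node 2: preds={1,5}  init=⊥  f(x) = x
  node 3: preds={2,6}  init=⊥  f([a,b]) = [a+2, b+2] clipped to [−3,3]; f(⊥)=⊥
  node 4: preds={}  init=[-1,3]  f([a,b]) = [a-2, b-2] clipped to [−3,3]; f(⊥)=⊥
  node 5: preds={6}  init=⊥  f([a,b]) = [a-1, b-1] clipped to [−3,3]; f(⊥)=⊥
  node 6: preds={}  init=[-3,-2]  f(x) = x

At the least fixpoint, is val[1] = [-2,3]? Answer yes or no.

no

Worklist (9 pops):
  #1 pop 0: in=[-1,3] → [-2,2] (was ⊥); enqueue []
  #2 pop 1: in=[-1,3] → [-1,3] (was [0,2]); enqueue []
  #3 pop 2: in=[-1,3] → [-1,3] (was ⊥); enqueue []
  #4 pop 3: in=[-3,3] → [-1,3] (was ⊥); enqueue []
  #5 pop 4: in=⊥ → [-1,3] (no change)
  #6 pop 5: in=[-3,-2] → [-3,-3] (was ⊥); enqueue [2]
  #7 pop 6: in=⊥ → [-3,-2] (no change)
  #8 pop 2: in=[-3,3] → [-3,3] (was [-1,3]); enqueue [3]
  #9 pop 3: in=[-3,3] → [-1,3] (no change)

Fixpoint:
  val[0] = [-2,2]
  val[1] = [-1,3]
  val[2] = [-3,3]
  val[3] = [-1,3]
  val[4] = [-1,3]
  val[5] = [-3,-3]
  val[6] = [-3,-2]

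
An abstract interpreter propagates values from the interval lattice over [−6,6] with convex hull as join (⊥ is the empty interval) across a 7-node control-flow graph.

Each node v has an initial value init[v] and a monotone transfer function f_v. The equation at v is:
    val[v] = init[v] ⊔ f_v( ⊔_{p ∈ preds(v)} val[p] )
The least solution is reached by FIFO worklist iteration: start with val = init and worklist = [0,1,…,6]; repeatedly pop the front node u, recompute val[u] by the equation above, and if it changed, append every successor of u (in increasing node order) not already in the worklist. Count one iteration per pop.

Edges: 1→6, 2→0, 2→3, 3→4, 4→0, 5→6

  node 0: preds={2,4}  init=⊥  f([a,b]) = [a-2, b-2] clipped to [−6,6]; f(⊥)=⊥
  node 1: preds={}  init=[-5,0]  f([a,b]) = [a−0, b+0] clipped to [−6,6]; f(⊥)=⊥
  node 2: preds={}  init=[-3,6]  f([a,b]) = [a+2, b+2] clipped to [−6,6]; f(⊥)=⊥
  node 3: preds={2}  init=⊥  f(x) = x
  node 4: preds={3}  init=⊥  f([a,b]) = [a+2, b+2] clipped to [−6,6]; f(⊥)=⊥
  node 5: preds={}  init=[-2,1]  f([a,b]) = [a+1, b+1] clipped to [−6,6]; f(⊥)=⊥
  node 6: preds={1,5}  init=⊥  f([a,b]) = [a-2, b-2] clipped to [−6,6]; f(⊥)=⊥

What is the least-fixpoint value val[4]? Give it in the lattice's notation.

Worklist (8 pops):
  #1 pop 0: in=[-3,6] → [-5,4] (was ⊥); enqueue []
  #2 pop 1: in=⊥ → [-5,0] (no change)
  #3 pop 2: in=⊥ → [-3,6] (no change)
  #4 pop 3: in=[-3,6] → [-3,6] (was ⊥); enqueue []
  #5 pop 4: in=[-3,6] → [-1,6] (was ⊥); enqueue [0]
  #6 pop 5: in=⊥ → [-2,1] (no change)
  #7 pop 6: in=[-5,1] → [-6,-1] (was ⊥); enqueue []
  #8 pop 0: in=[-3,6] → [-5,4] (no change)

Fixpoint:
  val[0] = [-5,4]
  val[1] = [-5,0]
  val[2] = [-3,6]
  val[3] = [-3,6]
  val[4] = [-1,6]
  val[5] = [-2,1]
  val[6] = [-6,-1]

[-1,6]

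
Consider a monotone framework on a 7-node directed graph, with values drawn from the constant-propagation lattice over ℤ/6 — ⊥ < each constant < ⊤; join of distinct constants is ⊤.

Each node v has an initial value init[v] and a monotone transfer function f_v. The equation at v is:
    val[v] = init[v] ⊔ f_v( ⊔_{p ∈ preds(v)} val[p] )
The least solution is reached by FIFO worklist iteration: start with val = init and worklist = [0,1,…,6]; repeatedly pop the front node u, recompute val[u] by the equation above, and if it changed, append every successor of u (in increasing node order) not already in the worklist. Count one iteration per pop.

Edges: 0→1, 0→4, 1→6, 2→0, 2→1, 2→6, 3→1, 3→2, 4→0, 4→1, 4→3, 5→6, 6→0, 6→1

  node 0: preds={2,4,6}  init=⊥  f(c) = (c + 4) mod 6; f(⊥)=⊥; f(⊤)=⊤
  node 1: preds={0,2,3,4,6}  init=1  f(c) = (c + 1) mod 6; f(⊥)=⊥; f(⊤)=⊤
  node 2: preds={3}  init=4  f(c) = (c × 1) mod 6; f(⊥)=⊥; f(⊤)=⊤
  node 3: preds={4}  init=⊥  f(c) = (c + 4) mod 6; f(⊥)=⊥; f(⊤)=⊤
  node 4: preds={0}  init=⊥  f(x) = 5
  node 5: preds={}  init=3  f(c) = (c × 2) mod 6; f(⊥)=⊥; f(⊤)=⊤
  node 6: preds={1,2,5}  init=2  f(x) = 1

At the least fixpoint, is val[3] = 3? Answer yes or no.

yes

Iteration log — 15 steps:
  step 1. node 0  ⊔preds=⊤  new=⊤  old=⊥  +wl: 
  step 2. node 1  ⊔preds=⊤  new=⊤  old=1  +wl: 
  step 3. node 2  ⊔preds=⊥  new=4  stable
  step 4. node 3  ⊔preds=⊥  new=⊥  stable
  step 5. node 4  ⊔preds=⊤  new=5  old=⊥  +wl: 0,1,3
  step 6. node 5  ⊔preds=⊥  new=3  stable
  step 7. node 6  ⊔preds=⊤  new=⊤  old=2  +wl: 
  step 8. node 0  ⊔preds=⊤  new=⊤  stable
  step 9. node 1  ⊔preds=⊤  new=⊤  stable
  step 10. node 3  ⊔preds=5  new=3  old=⊥  +wl: 1,2
  step 11. node 1  ⊔preds=⊤  new=⊤  stable
  step 12. node 2  ⊔preds=3  new=⊤  old=4  +wl: 0,1,6
  step 13. node 0  ⊔preds=⊤  new=⊤  stable
  step 14. node 1  ⊔preds=⊤  new=⊤  stable
  step 15. node 6  ⊔preds=⊤  new=⊤  stable

Least fixpoint reached:
  node 0: ⊤
  node 1: ⊤
  node 2: ⊤
  node 3: 3
  node 4: 5
  node 5: 3
  node 6: ⊤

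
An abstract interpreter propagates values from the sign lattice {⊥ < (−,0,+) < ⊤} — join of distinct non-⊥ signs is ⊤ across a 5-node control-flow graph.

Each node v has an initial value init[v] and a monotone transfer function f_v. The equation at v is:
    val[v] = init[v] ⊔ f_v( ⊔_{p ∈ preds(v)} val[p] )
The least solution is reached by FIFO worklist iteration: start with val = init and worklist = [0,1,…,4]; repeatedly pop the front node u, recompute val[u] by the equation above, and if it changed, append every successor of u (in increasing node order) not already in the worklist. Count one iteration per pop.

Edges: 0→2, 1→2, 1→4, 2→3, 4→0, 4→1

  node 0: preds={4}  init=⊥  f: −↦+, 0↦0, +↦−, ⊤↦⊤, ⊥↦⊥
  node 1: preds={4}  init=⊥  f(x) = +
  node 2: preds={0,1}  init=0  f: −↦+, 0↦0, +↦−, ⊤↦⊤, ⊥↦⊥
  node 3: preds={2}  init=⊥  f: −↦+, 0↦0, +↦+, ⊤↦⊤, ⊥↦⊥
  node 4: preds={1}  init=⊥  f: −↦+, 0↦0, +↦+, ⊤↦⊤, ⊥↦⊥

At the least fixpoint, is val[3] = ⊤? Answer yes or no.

Iteration log — 8 steps:
  step 1. node 0  ⊔preds=⊥  new=⊥  stable
  step 2. node 1  ⊔preds=⊥  new=+  old=⊥  +wl: 
  step 3. node 2  ⊔preds=+  new=⊤  old=0  +wl: 
  step 4. node 3  ⊔preds=⊤  new=⊤  old=⊥  +wl: 
  step 5. node 4  ⊔preds=+  new=+  old=⊥  +wl: 0,1
  step 6. node 0  ⊔preds=+  new=−  old=⊥  +wl: 2
  step 7. node 1  ⊔preds=+  new=+  stable
  step 8. node 2  ⊔preds=⊤  new=⊤  stable

Least fixpoint reached:
  node 0: −
  node 1: +
  node 2: ⊤
  node 3: ⊤
  node 4: +

yes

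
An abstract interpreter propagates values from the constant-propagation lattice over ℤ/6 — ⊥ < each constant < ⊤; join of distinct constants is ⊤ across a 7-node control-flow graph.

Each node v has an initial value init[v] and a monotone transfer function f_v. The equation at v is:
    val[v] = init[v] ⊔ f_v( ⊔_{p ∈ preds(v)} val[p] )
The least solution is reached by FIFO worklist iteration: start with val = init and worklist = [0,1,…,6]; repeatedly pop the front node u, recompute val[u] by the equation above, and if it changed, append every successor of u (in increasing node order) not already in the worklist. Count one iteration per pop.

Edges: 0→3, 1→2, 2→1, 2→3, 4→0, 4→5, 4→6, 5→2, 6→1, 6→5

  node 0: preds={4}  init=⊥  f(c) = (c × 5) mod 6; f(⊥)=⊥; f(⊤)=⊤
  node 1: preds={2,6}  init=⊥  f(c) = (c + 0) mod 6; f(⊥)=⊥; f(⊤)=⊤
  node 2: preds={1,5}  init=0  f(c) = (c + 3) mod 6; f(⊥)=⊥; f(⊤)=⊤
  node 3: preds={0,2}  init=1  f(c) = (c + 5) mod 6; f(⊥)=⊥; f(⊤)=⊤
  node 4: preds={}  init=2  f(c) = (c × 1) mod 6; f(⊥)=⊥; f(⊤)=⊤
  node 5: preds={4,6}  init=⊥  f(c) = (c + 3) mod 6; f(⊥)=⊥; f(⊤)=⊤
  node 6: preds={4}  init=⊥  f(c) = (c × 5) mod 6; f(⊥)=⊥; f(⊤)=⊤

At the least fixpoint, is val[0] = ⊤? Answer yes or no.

Trace (11 dequeues):
  [1] u=0 | in 2 | out 4 | prev ⊥ | push {}
  [2] u=1 | in 0 | out 0 | prev ⊥ | push {}
  [3] u=2 | in 0 | out ⊤ | prev 0 | push {1}
  [4] u=3 | in ⊤ | out ⊤ | prev 1 | push {}
  [5] u=4 | in ⊥ | out 2 | ==
  [6] u=5 | in 2 | out 5 | prev ⊥ | push {2}
  [7] u=6 | in 2 | out 4 | prev ⊥ | push {5}
  [8] u=1 | in ⊤ | out ⊤ | prev 0 | push {}
  [9] u=2 | in ⊤ | out ⊤ | ==
  [10] u=5 | in ⊤ | out ⊤ | prev 5 | push {2}
  [11] u=2 | in ⊤ | out ⊤ | ==

Converged values:
  [0] 4
  [1] ⊤
  [2] ⊤
  [3] ⊤
  [4] 2
  [5] ⊤
  [6] 4

no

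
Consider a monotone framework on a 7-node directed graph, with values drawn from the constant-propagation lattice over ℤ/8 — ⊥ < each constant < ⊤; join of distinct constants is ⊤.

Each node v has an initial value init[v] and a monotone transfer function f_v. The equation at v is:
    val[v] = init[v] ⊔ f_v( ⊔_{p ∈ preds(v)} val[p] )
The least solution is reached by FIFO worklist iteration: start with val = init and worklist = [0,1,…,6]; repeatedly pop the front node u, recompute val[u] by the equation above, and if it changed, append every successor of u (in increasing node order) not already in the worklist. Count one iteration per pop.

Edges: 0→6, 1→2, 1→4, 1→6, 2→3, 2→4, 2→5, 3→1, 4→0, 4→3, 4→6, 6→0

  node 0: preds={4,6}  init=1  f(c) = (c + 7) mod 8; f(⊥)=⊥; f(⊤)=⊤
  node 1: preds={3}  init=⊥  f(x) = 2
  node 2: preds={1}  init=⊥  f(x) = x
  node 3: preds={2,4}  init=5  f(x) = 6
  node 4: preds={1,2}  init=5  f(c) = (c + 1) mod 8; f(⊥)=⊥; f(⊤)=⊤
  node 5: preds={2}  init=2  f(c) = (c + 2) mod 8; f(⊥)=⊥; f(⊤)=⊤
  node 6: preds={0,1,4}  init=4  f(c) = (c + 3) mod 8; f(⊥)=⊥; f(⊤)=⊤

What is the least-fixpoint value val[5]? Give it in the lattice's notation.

Trace (10 dequeues):
  [1] u=0 | in ⊤ | out ⊤ | prev 1 | push {}
  [2] u=1 | in 5 | out 2 | prev ⊥ | push {}
  [3] u=2 | in 2 | out 2 | prev ⊥ | push {}
  [4] u=3 | in ⊤ | out ⊤ | prev 5 | push {1}
  [5] u=4 | in 2 | out ⊤ | prev 5 | push {0,3}
  [6] u=5 | in 2 | out ⊤ | prev 2 | push {}
  [7] u=6 | in ⊤ | out ⊤ | prev 4 | push {}
  [8] u=1 | in ⊤ | out 2 | ==
  [9] u=0 | in ⊤ | out ⊤ | ==
  [10] u=3 | in ⊤ | out ⊤ | ==

Converged values:
  [0] ⊤
  [1] 2
  [2] 2
  [3] ⊤
  [4] ⊤
  [5] ⊤
  [6] ⊤

⊤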